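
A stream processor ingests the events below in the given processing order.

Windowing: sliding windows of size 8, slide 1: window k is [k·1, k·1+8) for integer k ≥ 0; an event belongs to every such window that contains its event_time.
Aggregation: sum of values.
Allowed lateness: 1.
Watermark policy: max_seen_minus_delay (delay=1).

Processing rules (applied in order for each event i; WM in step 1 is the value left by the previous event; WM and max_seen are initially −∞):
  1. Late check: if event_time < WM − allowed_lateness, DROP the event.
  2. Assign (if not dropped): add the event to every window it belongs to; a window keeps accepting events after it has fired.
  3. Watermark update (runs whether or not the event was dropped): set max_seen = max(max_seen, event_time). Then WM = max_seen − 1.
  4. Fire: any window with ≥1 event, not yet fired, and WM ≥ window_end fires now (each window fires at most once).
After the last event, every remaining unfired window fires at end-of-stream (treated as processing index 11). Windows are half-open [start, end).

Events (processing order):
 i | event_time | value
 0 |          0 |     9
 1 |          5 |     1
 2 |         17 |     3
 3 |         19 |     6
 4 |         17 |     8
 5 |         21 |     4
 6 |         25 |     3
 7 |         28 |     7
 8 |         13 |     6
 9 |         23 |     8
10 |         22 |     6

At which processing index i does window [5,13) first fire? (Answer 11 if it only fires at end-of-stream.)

i=0 t=0 v=9: → [0,8); WM=-1
i=1 t=5 v=1: → [5,13),[4,12),[3,11),[2,10),[1,9),[0,8); WM=4
i=2 t=17 v=3: → [17,25),[16,24),[15,23),[14,22),[13,21),[12,20),[11,19),[10,18); WM=16; [0,8) fires=10 [1,9) fires=1 [2,10) fires=1 [3,11) fires=1 [4,12) fires=1 [5,13) fires=1
i=3 t=19 v=6: → [19,27),[18,26),[17,25),[16,24),[15,23),[14,22),[13,21),[12,20); WM=18; [10,18) fires=3
i=4 t=17 v=8: → [17,25),[16,24),[15,23),[14,22),[13,21),[12,20),[11,19),[10,18); WM=18
i=5 t=21 v=4: → [21,29),[20,28),[19,27),[18,26),[17,25),[16,24),[15,23),[14,22); WM=20; [11,19) fires=11 [12,20) fires=17
i=6 t=25 v=3: → [25,33),[24,32),[23,31),[22,30),[21,29),[20,28),[19,27),[18,26); WM=24; [13,21) fires=17 [14,22) fires=21 [15,23) fires=21 [16,24) fires=21
i=7 t=28 v=7: → [28,36),[27,35),[26,34),[25,33),[24,32),[23,31),[22,30),[21,29); WM=27; [17,25) fires=21 [18,26) fires=13 [19,27) fires=13
i=8 t=13 v=6: DROP (t<27-1); WM=27
i=9 t=23 v=8: DROP (t<27-1); WM=27
i=10 t=22 v=6: DROP (t<27-1); WM=27

2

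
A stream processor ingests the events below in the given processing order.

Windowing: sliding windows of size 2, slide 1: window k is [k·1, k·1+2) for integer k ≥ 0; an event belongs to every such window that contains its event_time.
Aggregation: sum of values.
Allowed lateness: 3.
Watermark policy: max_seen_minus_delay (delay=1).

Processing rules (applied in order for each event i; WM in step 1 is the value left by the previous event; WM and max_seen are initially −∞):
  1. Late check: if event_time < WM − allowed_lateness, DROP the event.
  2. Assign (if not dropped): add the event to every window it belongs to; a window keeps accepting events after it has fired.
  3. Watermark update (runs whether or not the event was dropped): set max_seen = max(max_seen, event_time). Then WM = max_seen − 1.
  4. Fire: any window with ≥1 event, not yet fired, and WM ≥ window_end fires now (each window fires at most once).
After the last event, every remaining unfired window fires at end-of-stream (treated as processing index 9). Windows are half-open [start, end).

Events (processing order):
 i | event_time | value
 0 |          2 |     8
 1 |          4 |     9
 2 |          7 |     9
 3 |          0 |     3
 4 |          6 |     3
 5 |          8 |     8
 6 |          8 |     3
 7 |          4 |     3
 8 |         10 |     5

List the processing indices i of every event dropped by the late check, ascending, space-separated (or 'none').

i=0 t=2 v=8: → [2,4),[1,3); WM=1
i=1 t=4 v=9: → [4,6),[3,5); WM=3; [1,3) fires=8
i=2 t=7 v=9: → [7,9),[6,8); WM=6; [2,4) fires=8 [3,5) fires=9 [4,6) fires=9
i=3 t=0 v=3: DROP (t<6-3); WM=6
i=4 t=6 v=3: → [6,8),[5,7); WM=6
i=5 t=8 v=8: → [8,10),[7,9); WM=7; [5,7) fires=3
i=6 t=8 v=3: → [8,10),[7,9); WM=7
i=7 t=4 v=3: → [4,6),[3,5); WM=7
i=8 t=10 v=5: → [10,12),[9,11); WM=9; [6,8) fires=12 [7,9) fires=20

3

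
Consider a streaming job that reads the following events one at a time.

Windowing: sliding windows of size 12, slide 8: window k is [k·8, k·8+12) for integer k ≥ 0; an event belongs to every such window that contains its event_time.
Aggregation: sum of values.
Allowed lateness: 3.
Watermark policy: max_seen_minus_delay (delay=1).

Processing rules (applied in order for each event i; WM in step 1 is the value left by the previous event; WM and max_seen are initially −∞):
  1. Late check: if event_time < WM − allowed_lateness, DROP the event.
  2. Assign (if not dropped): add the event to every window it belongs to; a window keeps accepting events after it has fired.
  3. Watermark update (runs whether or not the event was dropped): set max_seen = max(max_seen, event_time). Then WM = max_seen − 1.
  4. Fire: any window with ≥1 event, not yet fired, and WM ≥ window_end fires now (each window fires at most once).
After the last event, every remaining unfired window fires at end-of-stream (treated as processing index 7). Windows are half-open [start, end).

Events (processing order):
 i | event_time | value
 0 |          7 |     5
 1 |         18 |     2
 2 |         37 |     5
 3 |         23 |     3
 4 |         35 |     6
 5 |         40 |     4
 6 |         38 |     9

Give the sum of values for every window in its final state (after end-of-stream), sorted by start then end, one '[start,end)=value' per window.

[0,12)=5 [8,20)=2 [16,28)=2 [24,36)=6 [32,44)=24 [40,52)=4

i=0 t=7 v=5: → [0,12); WM=6
i=1 t=18 v=2: → [16,28),[8,20); WM=17; [0,12) fires=5
i=2 t=37 v=5: → [32,44); WM=36; [8,20) fires=2 [16,28) fires=2
i=3 t=23 v=3: DROP (t<36-3); WM=36
i=4 t=35 v=6: → [32,44),[24,36); WM=36; [24,36) fires=6
i=5 t=40 v=4: → [40,52),[32,44); WM=39
i=6 t=38 v=9: → [32,44); WM=39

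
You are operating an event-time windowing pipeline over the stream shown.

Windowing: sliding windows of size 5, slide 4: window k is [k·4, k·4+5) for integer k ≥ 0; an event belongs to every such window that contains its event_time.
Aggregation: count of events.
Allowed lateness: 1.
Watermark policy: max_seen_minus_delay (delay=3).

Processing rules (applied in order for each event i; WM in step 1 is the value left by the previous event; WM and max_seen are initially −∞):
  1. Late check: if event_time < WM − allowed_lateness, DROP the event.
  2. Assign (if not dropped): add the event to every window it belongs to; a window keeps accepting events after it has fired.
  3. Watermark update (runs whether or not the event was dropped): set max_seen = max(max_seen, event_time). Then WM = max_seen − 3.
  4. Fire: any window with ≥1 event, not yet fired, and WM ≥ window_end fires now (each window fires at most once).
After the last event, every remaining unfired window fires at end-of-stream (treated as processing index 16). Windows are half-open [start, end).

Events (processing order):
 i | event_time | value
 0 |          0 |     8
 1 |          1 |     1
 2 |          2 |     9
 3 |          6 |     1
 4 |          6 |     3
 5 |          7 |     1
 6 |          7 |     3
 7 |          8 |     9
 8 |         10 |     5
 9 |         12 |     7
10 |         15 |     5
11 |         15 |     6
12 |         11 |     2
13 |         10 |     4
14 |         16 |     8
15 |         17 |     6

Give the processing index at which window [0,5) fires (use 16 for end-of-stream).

7

i=0 t=0 v=8: → [0,5); WM=-3
i=1 t=1 v=1: → [0,5); WM=-2
i=2 t=2 v=9: → [0,5); WM=-1
i=3 t=6 v=1: → [4,9); WM=3
i=4 t=6 v=3: → [4,9); WM=3
i=5 t=7 v=1: → [4,9); WM=4
i=6 t=7 v=3: → [4,9); WM=4
i=7 t=8 v=9: → [8,13),[4,9); WM=5; [0,5) fires=3
i=8 t=10 v=5: → [8,13); WM=7
i=9 t=12 v=7: → [12,17),[8,13); WM=9; [4,9) fires=5
i=10 t=15 v=5: → [12,17); WM=12
i=11 t=15 v=6: → [12,17); WM=12
i=12 t=11 v=2: → [8,13); WM=12
i=13 t=10 v=4: DROP (t<12-1); WM=12
i=14 t=16 v=8: → [16,21),[12,17); WM=13; [8,13) fires=4
i=15 t=17 v=6: → [16,21); WM=14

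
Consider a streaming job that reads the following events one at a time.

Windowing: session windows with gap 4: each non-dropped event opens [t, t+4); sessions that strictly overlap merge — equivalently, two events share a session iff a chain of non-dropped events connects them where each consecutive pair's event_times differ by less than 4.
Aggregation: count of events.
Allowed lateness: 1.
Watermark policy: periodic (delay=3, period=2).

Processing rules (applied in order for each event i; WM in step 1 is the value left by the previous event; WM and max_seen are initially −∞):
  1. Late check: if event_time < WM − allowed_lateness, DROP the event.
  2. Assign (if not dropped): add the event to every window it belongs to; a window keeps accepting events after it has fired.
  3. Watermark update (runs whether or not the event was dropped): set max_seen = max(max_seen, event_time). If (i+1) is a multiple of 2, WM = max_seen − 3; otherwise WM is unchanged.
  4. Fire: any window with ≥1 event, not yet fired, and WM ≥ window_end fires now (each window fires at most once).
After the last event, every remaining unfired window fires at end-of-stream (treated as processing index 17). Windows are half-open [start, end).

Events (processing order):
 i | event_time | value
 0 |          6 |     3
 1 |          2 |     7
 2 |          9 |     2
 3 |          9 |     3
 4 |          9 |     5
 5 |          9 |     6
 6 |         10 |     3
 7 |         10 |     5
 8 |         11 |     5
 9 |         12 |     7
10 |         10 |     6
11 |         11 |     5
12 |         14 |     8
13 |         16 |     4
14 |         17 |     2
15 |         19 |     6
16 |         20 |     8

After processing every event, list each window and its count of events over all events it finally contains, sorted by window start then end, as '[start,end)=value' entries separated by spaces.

[2,6)=1 [6,24)=16

i=0 t=6 v=3: → [6,10); WM=−∞
i=1 t=2 v=7: → [2,6); WM=3
i=2 t=9 v=2: → [6,13); WM=3
i=3 t=9 v=3: → [6,13); WM=6
i=4 t=9 v=5: → [6,13); WM=6
i=5 t=9 v=6: → [6,13); WM=6
i=6 t=10 v=3: → [6,14); WM=6
i=7 t=10 v=5: → [6,14); WM=7
i=8 t=11 v=5: → [6,15); WM=7
i=9 t=12 v=7: → [6,16); WM=9
i=10 t=10 v=6: → [6,16); WM=9
i=11 t=11 v=5: → [6,16); WM=9
i=12 t=14 v=8: → [6,18); WM=9
i=13 t=16 v=4: → [6,20); WM=13
i=14 t=17 v=2: → [6,21); WM=13
i=15 t=19 v=6: → [6,23); WM=16
i=16 t=20 v=8: → [6,24); WM=16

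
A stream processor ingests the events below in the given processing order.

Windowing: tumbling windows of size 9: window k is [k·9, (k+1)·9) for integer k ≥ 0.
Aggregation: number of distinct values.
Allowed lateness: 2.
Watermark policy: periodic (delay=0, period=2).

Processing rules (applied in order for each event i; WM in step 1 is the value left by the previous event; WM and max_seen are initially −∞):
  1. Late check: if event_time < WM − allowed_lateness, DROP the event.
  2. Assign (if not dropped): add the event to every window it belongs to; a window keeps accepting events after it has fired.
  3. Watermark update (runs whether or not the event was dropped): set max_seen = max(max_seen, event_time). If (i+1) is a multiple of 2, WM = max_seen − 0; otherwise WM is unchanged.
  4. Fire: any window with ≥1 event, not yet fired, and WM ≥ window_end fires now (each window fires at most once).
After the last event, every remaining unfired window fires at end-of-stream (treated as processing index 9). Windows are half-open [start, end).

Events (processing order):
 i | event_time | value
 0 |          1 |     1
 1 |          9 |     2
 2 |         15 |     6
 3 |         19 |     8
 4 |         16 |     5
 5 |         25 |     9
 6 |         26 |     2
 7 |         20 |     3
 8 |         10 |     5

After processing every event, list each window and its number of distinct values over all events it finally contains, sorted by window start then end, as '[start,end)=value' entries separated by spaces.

[0,9)=1 [9,18)=2 [18,27)=3

i=0 t=1 v=1: → [0,9); WM=−∞
i=1 t=9 v=2: → [9,18); WM=9; [0,9) fires=1
i=2 t=15 v=6: → [9,18); WM=9
i=3 t=19 v=8: → [18,27); WM=19; [9,18) fires=2
i=4 t=16 v=5: DROP (t<19-2); WM=19
i=5 t=25 v=9: → [18,27); WM=25
i=6 t=26 v=2: → [18,27); WM=25
i=7 t=20 v=3: DROP (t<25-2); WM=26
i=8 t=10 v=5: DROP (t<26-2); WM=26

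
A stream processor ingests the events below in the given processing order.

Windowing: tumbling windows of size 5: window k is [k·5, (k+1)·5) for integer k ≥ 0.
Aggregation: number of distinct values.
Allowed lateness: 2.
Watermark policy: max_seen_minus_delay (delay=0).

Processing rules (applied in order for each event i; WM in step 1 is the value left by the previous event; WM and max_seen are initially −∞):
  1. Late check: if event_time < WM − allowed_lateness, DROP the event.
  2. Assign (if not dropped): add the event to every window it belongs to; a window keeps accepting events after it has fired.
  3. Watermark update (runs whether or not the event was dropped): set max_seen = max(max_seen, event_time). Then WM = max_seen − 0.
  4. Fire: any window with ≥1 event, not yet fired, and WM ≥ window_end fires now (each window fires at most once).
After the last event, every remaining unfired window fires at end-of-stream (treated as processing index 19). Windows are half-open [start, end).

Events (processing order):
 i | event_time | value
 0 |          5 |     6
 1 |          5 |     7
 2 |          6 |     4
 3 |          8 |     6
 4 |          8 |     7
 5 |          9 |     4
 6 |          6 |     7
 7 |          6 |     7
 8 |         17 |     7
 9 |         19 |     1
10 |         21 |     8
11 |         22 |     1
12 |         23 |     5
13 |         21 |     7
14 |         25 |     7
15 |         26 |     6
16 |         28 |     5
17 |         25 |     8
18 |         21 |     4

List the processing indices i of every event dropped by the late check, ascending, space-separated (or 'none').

i=0 t=5 v=6: → [5,10); WM=5
i=1 t=5 v=7: → [5,10); WM=5
i=2 t=6 v=4: → [5,10); WM=6
i=3 t=8 v=6: → [5,10); WM=8
i=4 t=8 v=7: → [5,10); WM=8
i=5 t=9 v=4: → [5,10); WM=9
i=6 t=6 v=7: DROP (t<9-2); WM=9
i=7 t=6 v=7: DROP (t<9-2); WM=9
i=8 t=17 v=7: → [15,20); WM=17; [5,10) fires=3
i=9 t=19 v=1: → [15,20); WM=19
i=10 t=21 v=8: → [20,25); WM=21; [15,20) fires=2
i=11 t=22 v=1: → [20,25); WM=22
i=12 t=23 v=5: → [20,25); WM=23
i=13 t=21 v=7: → [20,25); WM=23
i=14 t=25 v=7: → [25,30); WM=25; [20,25) fires=4
i=15 t=26 v=6: → [25,30); WM=26
i=16 t=28 v=5: → [25,30); WM=28
i=17 t=25 v=8: DROP (t<28-2); WM=28
i=18 t=21 v=4: DROP (t<28-2); WM=28

6 7 17 18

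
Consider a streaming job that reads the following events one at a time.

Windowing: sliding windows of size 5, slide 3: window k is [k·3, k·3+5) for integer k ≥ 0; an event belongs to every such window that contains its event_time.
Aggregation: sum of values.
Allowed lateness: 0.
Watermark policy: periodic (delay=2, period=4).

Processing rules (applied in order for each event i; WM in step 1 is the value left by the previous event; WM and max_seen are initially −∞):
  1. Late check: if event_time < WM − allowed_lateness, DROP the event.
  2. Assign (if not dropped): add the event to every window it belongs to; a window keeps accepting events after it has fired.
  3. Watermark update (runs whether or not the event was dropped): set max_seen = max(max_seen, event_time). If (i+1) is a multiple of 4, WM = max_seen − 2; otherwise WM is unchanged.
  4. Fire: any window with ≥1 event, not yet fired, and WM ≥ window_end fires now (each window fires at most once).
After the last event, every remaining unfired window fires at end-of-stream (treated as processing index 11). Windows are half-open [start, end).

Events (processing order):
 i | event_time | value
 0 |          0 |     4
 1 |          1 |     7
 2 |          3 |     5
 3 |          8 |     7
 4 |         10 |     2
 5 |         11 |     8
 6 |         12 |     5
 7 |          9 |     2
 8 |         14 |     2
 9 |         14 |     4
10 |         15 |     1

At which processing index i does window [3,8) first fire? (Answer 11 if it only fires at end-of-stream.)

7

i=0 t=0 v=4: → [0,5); WM=−∞
i=1 t=1 v=7: → [0,5); WM=−∞
i=2 t=3 v=5: → [3,8),[0,5); WM=−∞
i=3 t=8 v=7: → [6,11); WM=6; [0,5) fires=16
i=4 t=10 v=2: → [9,14),[6,11); WM=6
i=5 t=11 v=8: → [9,14); WM=6
i=6 t=12 v=5: → [12,17),[9,14); WM=6
i=7 t=9 v=2: → [9,14),[6,11); WM=10; [3,8) fires=5
i=8 t=14 v=2: → [12,17); WM=10
i=9 t=14 v=4: → [12,17); WM=10
i=10 t=15 v=1: → [15,20),[12,17); WM=10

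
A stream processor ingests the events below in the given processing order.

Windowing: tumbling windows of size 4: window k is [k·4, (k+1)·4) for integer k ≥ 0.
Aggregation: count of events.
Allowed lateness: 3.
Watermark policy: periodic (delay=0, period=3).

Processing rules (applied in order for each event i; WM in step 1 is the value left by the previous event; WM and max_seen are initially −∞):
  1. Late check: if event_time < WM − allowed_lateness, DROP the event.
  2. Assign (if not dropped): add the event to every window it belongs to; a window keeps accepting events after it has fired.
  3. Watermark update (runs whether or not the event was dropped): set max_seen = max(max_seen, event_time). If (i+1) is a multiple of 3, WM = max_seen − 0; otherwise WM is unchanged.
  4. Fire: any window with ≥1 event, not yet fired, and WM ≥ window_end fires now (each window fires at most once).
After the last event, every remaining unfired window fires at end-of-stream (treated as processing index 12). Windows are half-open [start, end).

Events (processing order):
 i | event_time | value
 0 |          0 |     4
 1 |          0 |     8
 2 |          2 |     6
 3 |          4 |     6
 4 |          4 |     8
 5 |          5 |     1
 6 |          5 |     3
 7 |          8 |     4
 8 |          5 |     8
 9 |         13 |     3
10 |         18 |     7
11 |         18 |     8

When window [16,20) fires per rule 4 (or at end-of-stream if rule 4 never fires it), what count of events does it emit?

2

i=0 t=0 v=4: → [0,4); WM=−∞
i=1 t=0 v=8: → [0,4); WM=−∞
i=2 t=2 v=6: → [0,4); WM=2
i=3 t=4 v=6: → [4,8); WM=2
i=4 t=4 v=8: → [4,8); WM=2
i=5 t=5 v=1: → [4,8); WM=5; [0,4) fires=3
i=6 t=5 v=3: → [4,8); WM=5
i=7 t=8 v=4: → [8,12); WM=5
i=8 t=5 v=8: → [4,8); WM=8; [4,8) fires=5
i=9 t=13 v=3: → [12,16); WM=8
i=10 t=18 v=7: → [16,20); WM=8
i=11 t=18 v=8: → [16,20); WM=18; [8,12) fires=1 [12,16) fires=1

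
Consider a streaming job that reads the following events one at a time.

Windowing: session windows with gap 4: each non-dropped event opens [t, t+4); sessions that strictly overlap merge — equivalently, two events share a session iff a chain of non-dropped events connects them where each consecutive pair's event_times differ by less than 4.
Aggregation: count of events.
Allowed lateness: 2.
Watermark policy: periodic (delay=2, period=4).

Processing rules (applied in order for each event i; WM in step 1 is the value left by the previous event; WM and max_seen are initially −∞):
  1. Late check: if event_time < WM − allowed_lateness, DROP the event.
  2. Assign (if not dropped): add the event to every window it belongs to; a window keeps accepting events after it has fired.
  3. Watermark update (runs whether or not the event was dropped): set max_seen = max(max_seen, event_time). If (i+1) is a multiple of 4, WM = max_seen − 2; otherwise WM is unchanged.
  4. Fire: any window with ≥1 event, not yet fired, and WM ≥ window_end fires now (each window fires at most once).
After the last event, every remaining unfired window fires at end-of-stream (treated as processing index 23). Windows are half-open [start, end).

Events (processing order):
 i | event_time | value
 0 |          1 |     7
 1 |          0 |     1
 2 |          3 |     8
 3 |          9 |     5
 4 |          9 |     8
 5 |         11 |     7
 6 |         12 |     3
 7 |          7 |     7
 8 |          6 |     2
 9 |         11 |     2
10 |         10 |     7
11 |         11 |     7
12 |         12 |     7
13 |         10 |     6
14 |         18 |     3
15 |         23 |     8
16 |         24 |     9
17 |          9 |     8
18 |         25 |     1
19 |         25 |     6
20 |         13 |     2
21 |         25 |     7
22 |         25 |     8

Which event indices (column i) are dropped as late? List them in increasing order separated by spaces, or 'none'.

i=0 t=1 v=7: → [1,5); WM=−∞
i=1 t=0 v=1: → [0,5); WM=−∞
i=2 t=3 v=8: → [0,7); WM=−∞
i=3 t=9 v=5: → [9,13); WM=7
i=4 t=9 v=8: → [9,13); WM=7
i=5 t=11 v=7: → [9,15); WM=7
i=6 t=12 v=3: → [9,16); WM=7
i=7 t=7 v=7: → [7,16); WM=10
i=8 t=6 v=2: DROP (t<10-2); WM=10
i=9 t=11 v=2: → [7,16); WM=10
i=10 t=10 v=7: → [7,16); WM=10
i=11 t=11 v=7: → [7,16); WM=10
i=12 t=12 v=7: → [7,16); WM=10
i=13 t=10 v=6: → [7,16); WM=10
i=14 t=18 v=3: → [18,22); WM=10
i=15 t=23 v=8: → [23,27); WM=21
i=16 t=24 v=9: → [23,28); WM=21
i=17 t=9 v=8: DROP (t<21-2); WM=21
i=18 t=25 v=1: → [23,29); WM=21
i=19 t=25 v=6: → [23,29); WM=23
i=20 t=13 v=2: DROP (t<23-2); WM=23
i=21 t=25 v=7: → [23,29); WM=23
i=22 t=25 v=8: → [23,29); WM=23

8 17 20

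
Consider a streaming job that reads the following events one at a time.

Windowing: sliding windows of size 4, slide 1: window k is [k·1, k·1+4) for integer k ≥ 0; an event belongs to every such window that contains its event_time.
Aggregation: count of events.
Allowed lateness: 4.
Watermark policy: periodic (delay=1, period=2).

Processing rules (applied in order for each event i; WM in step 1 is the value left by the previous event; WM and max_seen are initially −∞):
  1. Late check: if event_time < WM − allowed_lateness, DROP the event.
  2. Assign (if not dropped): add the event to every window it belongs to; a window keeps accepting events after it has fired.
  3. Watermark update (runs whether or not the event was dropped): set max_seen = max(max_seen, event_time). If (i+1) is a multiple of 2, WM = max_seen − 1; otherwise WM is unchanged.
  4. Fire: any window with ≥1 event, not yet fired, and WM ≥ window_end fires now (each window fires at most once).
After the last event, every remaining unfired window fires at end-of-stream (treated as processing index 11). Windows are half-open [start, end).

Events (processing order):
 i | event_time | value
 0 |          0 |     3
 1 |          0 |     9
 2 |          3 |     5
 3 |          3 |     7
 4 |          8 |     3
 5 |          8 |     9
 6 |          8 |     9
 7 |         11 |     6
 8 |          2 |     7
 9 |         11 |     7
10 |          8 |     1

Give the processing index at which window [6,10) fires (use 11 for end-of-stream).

i=0 t=0 v=3: → [0,4); WM=−∞
i=1 t=0 v=9: → [0,4); WM=-1
i=2 t=3 v=5: → [3,7),[2,6),[1,5),[0,4); WM=-1
i=3 t=3 v=7: → [3,7),[2,6),[1,5),[0,4); WM=2
i=4 t=8 v=3: → [8,12),[7,11),[6,10),[5,9); WM=2
i=5 t=8 v=9: → [8,12),[7,11),[6,10),[5,9); WM=7; [0,4) fires=4 [1,5) fires=2 [2,6) fires=2 [3,7) fires=2
i=6 t=8 v=9: → [8,12),[7,11),[6,10),[5,9); WM=7
i=7 t=11 v=6: → [11,15),[10,14),[9,13),[8,12); WM=10; [5,9) fires=3 [6,10) fires=3
i=8 t=2 v=7: DROP (t<10-4); WM=10
i=9 t=11 v=7: → [11,15),[10,14),[9,13),[8,12); WM=10
i=10 t=8 v=1: → [8,12),[7,11),[6,10),[5,9); WM=10

7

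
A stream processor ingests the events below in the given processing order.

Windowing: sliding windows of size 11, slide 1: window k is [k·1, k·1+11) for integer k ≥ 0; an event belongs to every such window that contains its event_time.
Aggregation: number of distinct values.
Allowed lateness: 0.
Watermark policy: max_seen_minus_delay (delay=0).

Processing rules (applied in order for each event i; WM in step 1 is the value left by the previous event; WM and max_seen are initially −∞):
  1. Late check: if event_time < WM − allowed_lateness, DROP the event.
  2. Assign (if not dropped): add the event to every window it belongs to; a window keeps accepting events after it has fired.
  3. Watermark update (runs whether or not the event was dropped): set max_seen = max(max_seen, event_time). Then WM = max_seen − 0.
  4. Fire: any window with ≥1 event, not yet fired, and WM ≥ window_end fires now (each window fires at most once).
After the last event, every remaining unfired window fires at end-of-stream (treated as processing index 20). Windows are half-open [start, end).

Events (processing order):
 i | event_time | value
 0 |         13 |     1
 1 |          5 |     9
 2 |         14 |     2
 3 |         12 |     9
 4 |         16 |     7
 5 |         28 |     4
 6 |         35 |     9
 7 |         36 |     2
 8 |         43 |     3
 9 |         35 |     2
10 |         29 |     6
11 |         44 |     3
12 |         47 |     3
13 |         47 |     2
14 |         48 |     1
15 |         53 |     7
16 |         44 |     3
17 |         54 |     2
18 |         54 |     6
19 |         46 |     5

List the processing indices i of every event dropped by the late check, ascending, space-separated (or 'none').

1 3 9 10 16 19

i=0 t=13 v=1: → [13,24),[12,23),[11,22),[10,21),[9,20),[8,19),[7,18),[6,17),[5,16),[4,15),[3,14); WM=13
i=1 t=5 v=9: DROP (t<13-0); WM=13
i=2 t=14 v=2: → [14,25),[13,24),[12,23),[11,22),[10,21),[9,20),[8,19),[7,18),[6,17),[5,16),[4,15); WM=14; [3,14) fires=1
i=3 t=12 v=9: DROP (t<14-0); WM=14
i=4 t=16 v=7: → [16,27),[15,26),[14,25),[13,24),[12,23),[11,22),[10,21),[9,20),[8,19),[7,18),[6,17); WM=16; [4,15) fires=2 [5,16) fires=2
i=5 t=28 v=4: → [28,39),[27,38),[26,37),[25,36),[24,35),[23,34),[22,33),[21,32),[20,31),[19,30),[18,29); WM=28; [6,17) fires=3 [7,18) fires=3 [8,19) fires=3 [9,20) fires=3 [10,21) fires=3 [11,22) fires=3 [12,23) fires=3 [13,24) fires=3 [14,25) fires=2 [15,26) fires=1 [16,27) fires=1
i=6 t=35 v=9: → [35,46),[34,45),[33,44),[32,43),[31,42),[30,41),[29,40),[28,39),[27,38),[26,37),[25,36); WM=35; [18,29) fires=1 [19,30) fires=1 [20,31) fires=1 [21,32) fires=1 [22,33) fires=1 [23,34) fires=1 [24,35) fires=1
i=7 t=36 v=2: → [36,47),[35,46),[34,45),[33,44),[32,43),[31,42),[30,41),[29,40),[28,39),[27,38),[26,37); WM=36; [25,36) fires=2
i=8 t=43 v=3: → [43,54),[42,53),[41,52),[40,51),[39,50),[38,49),[37,48),[36,47),[35,46),[34,45),[33,44); WM=43; [26,37) fires=3 [27,38) fires=3 [28,39) fires=3 [29,40) fires=2 [30,41) fires=2 [31,42) fires=2 [32,43) fires=2
i=9 t=35 v=2: DROP (t<43-0); WM=43
i=10 t=29 v=6: DROP (t<43-0); WM=43
i=11 t=44 v=3: → [44,55),[43,54),[42,53),[41,52),[40,51),[39,50),[38,49),[37,48),[36,47),[35,46),[34,45); WM=44; [33,44) fires=3
i=12 t=47 v=3: → [47,58),[46,57),[45,56),[44,55),[43,54),[42,53),[41,52),[40,51),[39,50),[38,49),[37,48); WM=47; [34,45) fires=3 [35,46) fires=3 [36,47) fires=2
i=13 t=47 v=2: → [47,58),[46,57),[45,56),[44,55),[43,54),[42,53),[41,52),[40,51),[39,50),[38,49),[37,48); WM=47
i=14 t=48 v=1: → [48,59),[47,58),[46,57),[45,56),[44,55),[43,54),[42,53),[41,52),[40,51),[39,50),[38,49); WM=48; [37,48) fires=2
i=15 t=53 v=7: → [53,64),[52,63),[51,62),[50,61),[49,60),[48,59),[47,58),[46,57),[45,56),[44,55),[43,54); WM=53; [38,49) fires=3 [39,50) fires=3 [40,51) fires=3 [41,52) fires=3 [42,53) fires=3
i=16 t=44 v=3: DROP (t<53-0); WM=53
i=17 t=54 v=2: → [54,65),[53,64),[52,63),[51,62),[50,61),[49,60),[48,59),[47,58),[46,57),[45,56),[44,55); WM=54; [43,54) fires=4
i=18 t=54 v=6: → [54,65),[53,64),[52,63),[51,62),[50,61),[49,60),[48,59),[47,58),[46,57),[45,56),[44,55); WM=54
i=19 t=46 v=5: DROP (t<54-0); WM=54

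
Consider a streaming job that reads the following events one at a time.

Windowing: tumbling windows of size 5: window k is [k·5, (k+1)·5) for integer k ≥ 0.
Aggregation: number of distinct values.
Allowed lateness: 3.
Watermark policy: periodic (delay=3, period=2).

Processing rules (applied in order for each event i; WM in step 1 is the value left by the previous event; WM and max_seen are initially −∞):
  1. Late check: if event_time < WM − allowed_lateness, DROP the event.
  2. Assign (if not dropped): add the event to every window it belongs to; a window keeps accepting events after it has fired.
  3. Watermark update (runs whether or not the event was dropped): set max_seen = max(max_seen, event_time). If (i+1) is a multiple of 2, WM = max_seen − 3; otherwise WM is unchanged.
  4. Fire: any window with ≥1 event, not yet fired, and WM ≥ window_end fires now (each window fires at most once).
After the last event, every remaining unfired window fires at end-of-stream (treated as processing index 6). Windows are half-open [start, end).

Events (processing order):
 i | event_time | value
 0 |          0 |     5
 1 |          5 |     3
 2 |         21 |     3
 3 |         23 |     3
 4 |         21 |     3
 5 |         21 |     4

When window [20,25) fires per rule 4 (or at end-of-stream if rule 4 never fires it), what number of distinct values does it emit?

2

i=0 t=0 v=5: → [0,5); WM=−∞
i=1 t=5 v=3: → [5,10); WM=2
i=2 t=21 v=3: → [20,25); WM=2
i=3 t=23 v=3: → [20,25); WM=20; [0,5) fires=1 [5,10) fires=1
i=4 t=21 v=3: → [20,25); WM=20
i=5 t=21 v=4: → [20,25); WM=20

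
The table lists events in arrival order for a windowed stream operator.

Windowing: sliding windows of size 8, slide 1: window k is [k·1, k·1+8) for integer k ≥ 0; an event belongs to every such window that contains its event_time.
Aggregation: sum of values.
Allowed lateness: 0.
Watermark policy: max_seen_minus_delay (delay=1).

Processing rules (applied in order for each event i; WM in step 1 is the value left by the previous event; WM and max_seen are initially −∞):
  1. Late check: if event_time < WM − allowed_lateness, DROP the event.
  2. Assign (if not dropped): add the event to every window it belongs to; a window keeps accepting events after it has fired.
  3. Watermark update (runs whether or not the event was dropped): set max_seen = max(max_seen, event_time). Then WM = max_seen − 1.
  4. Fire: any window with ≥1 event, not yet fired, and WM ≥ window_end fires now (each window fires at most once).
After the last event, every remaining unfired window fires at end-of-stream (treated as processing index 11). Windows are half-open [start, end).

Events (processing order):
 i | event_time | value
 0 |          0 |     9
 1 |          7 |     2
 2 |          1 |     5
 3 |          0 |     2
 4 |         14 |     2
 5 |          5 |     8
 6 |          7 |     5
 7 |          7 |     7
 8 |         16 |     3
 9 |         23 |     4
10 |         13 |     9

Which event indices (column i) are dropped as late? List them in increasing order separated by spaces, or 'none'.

i=0 t=0 v=9: → [0,8); WM=-1
i=1 t=7 v=2: → [7,15),[6,14),[5,13),[4,12),[3,11),[2,10),[1,9),[0,8); WM=6
i=2 t=1 v=5: DROP (t<6-0); WM=6
i=3 t=0 v=2: DROP (t<6-0); WM=6
i=4 t=14 v=2: → [14,22),[13,21),[12,20),[11,19),[10,18),[9,17),[8,16),[7,15); WM=13; [0,8) fires=11 [1,9) fires=2 [2,10) fires=2 [3,11) fires=2 [4,12) fires=2 [5,13) fires=2
i=5 t=5 v=8: DROP (t<13-0); WM=13
i=6 t=7 v=5: DROP (t<13-0); WM=13
i=7 t=7 v=7: DROP (t<13-0); WM=13
i=8 t=16 v=3: → [16,24),[15,23),[14,22),[13,21),[12,20),[11,19),[10,18),[9,17); WM=15; [6,14) fires=2 [7,15) fires=4
i=9 t=23 v=4: → [23,31),[22,30),[21,29),[20,28),[19,27),[18,26),[17,25),[16,24); WM=22; [8,16) fires=2 [9,17) fires=5 [10,18) fires=5 [11,19) fires=5 [12,20) fires=5 [13,21) fires=5 [14,22) fires=5
i=10 t=13 v=9: DROP (t<22-0); WM=22

2 3 5 6 7 10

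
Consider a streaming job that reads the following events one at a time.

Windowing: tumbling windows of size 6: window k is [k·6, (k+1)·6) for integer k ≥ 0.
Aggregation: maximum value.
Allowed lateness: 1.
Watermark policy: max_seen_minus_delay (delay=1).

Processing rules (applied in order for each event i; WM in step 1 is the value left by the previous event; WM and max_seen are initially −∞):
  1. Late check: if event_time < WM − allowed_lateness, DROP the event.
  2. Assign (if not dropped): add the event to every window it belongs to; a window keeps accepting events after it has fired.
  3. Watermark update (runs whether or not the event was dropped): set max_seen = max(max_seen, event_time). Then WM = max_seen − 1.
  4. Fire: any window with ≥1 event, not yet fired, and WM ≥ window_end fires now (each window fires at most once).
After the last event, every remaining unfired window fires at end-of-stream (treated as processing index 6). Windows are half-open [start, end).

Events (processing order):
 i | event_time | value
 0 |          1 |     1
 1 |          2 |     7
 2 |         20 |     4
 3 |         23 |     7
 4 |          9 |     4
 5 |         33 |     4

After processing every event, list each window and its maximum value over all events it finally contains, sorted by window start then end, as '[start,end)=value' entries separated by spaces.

[0,6)=7 [18,24)=7 [30,36)=4

i=0 t=1 v=1: → [0,6); WM=0
i=1 t=2 v=7: → [0,6); WM=1
i=2 t=20 v=4: → [18,24); WM=19; [0,6) fires=7
i=3 t=23 v=7: → [18,24); WM=22
i=4 t=9 v=4: DROP (t<22-1); WM=22
i=5 t=33 v=4: → [30,36); WM=32; [18,24) fires=7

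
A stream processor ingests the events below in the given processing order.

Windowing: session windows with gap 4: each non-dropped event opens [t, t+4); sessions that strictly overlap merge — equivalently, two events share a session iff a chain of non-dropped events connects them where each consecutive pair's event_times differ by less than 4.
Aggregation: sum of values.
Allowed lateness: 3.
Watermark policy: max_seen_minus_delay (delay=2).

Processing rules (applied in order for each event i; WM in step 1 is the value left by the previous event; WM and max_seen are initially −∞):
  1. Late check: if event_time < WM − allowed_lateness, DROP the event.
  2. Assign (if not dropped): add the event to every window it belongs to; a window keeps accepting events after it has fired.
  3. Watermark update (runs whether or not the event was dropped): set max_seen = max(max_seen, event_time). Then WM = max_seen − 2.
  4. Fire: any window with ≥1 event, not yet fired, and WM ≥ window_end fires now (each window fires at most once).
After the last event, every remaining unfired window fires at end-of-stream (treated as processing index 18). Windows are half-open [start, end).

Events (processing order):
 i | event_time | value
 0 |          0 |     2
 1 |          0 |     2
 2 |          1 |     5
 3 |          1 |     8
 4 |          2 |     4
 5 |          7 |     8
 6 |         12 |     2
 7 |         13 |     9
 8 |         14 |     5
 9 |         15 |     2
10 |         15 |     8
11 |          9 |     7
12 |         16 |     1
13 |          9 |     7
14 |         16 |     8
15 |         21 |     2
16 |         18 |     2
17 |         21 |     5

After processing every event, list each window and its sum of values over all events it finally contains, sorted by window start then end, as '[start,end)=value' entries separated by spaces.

[0,6)=21 [7,11)=8 [12,25)=44

i=0 t=0 v=2: → [0,4); WM=-2
i=1 t=0 v=2: → [0,4); WM=-2
i=2 t=1 v=5: → [0,5); WM=-1
i=3 t=1 v=8: → [0,5); WM=-1
i=4 t=2 v=4: → [0,6); WM=0
i=5 t=7 v=8: → [7,11); WM=5
i=6 t=12 v=2: → [12,16); WM=10
i=7 t=13 v=9: → [12,17); WM=11
i=8 t=14 v=5: → [12,18); WM=12
i=9 t=15 v=2: → [12,19); WM=13
i=10 t=15 v=8: → [12,19); WM=13
i=11 t=9 v=7: DROP (t<13-3); WM=13
i=12 t=16 v=1: → [12,20); WM=14
i=13 t=9 v=7: DROP (t<14-3); WM=14
i=14 t=16 v=8: → [12,20); WM=14
i=15 t=21 v=2: → [21,25); WM=19
i=16 t=18 v=2: → [12,25); WM=19
i=17 t=21 v=5: → [12,25); WM=19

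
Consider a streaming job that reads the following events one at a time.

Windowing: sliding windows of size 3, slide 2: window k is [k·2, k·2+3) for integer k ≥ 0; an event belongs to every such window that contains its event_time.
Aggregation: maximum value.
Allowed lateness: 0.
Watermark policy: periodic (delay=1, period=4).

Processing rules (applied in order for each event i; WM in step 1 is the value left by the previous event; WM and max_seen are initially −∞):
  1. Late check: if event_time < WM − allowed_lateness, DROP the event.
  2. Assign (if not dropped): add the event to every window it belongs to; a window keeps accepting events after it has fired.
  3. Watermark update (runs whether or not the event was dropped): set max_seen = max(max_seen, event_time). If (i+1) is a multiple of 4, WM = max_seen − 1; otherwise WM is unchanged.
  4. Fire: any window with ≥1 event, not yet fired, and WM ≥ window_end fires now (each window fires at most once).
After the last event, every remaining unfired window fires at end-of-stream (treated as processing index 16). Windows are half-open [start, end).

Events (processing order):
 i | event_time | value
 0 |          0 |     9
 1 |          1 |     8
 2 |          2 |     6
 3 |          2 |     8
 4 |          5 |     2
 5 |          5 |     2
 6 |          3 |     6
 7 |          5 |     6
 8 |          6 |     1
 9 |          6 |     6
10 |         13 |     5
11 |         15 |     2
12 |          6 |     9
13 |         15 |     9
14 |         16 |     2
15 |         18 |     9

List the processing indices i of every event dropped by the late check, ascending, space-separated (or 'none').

12

i=0 t=0 v=9: → [0,3); WM=−∞
i=1 t=1 v=8: → [0,3); WM=−∞
i=2 t=2 v=6: → [2,5),[0,3); WM=−∞
i=3 t=2 v=8: → [2,5),[0,3); WM=1
i=4 t=5 v=2: → [4,7); WM=1
i=5 t=5 v=2: → [4,7); WM=1
i=6 t=3 v=6: → [2,5); WM=1
i=7 t=5 v=6: → [4,7); WM=4; [0,3) fires=9
i=8 t=6 v=1: → [6,9),[4,7); WM=4
i=9 t=6 v=6: → [6,9),[4,7); WM=4
i=10 t=13 v=5: → [12,15); WM=4
i=11 t=15 v=2: → [14,17); WM=14; [2,5) fires=8 [4,7) fires=6 [6,9) fires=6
i=12 t=6 v=9: DROP (t<14-0); WM=14
i=13 t=15 v=9: → [14,17); WM=14
i=14 t=16 v=2: → [16,19),[14,17); WM=14
i=15 t=18 v=9: → [18,21),[16,19); WM=17; [12,15) fires=5 [14,17) fires=9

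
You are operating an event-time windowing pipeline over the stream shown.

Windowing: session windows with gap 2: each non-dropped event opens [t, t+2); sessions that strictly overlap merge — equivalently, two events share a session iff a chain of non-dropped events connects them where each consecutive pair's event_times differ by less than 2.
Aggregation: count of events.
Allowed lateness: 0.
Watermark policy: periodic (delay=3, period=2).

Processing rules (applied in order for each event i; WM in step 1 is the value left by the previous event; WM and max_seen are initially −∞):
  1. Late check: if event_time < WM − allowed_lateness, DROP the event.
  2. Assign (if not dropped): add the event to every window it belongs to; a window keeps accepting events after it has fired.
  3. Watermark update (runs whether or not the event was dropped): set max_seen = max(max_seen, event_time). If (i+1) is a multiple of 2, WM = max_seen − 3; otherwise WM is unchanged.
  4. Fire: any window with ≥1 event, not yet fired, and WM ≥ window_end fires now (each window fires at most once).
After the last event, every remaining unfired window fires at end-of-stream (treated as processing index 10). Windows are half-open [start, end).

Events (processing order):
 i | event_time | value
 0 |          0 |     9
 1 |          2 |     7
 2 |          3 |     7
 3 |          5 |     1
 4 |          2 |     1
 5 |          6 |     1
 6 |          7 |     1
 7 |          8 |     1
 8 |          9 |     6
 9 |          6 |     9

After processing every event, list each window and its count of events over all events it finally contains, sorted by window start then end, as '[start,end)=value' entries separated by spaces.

[0,2)=1 [2,5)=3 [5,11)=6

i=0 t=0 v=9: → [0,2); WM=−∞
i=1 t=2 v=7: → [2,4); WM=-1
i=2 t=3 v=7: → [2,5); WM=-1
i=3 t=5 v=1: → [5,7); WM=2
i=4 t=2 v=1: → [2,5); WM=2
i=5 t=6 v=1: → [5,8); WM=3
i=6 t=7 v=1: → [5,9); WM=3
i=7 t=8 v=1: → [5,10); WM=5
i=8 t=9 v=6: → [5,11); WM=5
i=9 t=6 v=9: → [5,11); WM=6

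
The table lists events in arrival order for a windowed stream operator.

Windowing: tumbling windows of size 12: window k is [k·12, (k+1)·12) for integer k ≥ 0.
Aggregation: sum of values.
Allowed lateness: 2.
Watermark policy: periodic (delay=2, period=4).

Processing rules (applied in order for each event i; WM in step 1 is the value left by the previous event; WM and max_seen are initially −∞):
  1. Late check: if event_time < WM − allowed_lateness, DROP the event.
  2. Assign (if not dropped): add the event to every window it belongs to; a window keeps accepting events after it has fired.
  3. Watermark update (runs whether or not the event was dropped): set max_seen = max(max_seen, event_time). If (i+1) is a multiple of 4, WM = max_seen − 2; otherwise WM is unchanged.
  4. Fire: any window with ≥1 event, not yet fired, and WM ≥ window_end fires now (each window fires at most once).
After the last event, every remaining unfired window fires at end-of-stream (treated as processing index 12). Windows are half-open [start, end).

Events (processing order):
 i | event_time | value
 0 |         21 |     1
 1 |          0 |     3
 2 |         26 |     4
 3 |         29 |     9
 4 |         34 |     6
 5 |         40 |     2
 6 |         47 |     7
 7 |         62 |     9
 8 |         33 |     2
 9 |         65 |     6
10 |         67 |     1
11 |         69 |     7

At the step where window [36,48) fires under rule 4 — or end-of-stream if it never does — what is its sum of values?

9

i=0 t=21 v=1: → [12,24); WM=−∞
i=1 t=0 v=3: → [0,12); WM=−∞
i=2 t=26 v=4: → [24,36); WM=−∞
i=3 t=29 v=9: → [24,36); WM=27; [0,12) fires=3 [12,24) fires=1
i=4 t=34 v=6: → [24,36); WM=27
i=5 t=40 v=2: → [36,48); WM=27
i=6 t=47 v=7: → [36,48); WM=27
i=7 t=62 v=9: → [60,72); WM=60; [24,36) fires=19 [36,48) fires=9
i=8 t=33 v=2: DROP (t<60-2); WM=60
i=9 t=65 v=6: → [60,72); WM=60
i=10 t=67 v=1: → [60,72); WM=60
i=11 t=69 v=7: → [60,72); WM=67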